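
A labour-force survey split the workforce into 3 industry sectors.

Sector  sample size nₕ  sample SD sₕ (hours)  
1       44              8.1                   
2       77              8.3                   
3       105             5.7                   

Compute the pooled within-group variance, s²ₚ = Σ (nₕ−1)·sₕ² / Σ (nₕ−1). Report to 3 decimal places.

Degrees of freedom: 43 + 76 + 104 = 223.
Σ(nₕ−1)sₕ² = 43·65.61 + 76·68.89 + 104·32.49 = 11435.83.
s²ₚ = 11435.83 / 223 = 51.28175... → 51.282.

51.282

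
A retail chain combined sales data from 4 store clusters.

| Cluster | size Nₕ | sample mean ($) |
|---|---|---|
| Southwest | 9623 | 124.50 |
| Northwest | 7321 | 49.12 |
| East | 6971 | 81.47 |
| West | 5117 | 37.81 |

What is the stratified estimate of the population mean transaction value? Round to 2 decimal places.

N = 29032; weights Wₕ = Nₕ/N = (0.3315, 0.2522, 0.2401, 0.1763).
x̄_st = Σ Wₕ·x̄ₕ = 0.3315·124.50 + 0.2522·49.12 + 0.2401·81.47 + 0.1763·37.81 ≈ 79.8799...
→ 79.88.

79.88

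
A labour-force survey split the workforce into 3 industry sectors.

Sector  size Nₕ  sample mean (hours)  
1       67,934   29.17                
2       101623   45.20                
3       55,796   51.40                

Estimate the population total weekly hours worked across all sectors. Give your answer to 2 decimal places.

1: 67934·29.17 = 1981634.78
2: 101623·45.20 = 4593359.6
3: 55796·51.40 = 2867914.4
τ̂ = Σ Nₕx̄ₕ = 9442908.78.

9442908.78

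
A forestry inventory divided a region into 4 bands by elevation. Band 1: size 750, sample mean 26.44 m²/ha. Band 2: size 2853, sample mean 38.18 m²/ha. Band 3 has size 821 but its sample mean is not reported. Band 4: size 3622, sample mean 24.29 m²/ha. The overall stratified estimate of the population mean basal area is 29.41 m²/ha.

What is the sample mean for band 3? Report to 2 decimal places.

Σ Nₕx̄ₕ = N·μ, so 821·x̄_3 = 8046·29.41 − (750·26.44 + 2853·38.18 + 3622·24.29).
= 236632.86 − 216735.92 = 19896.94.
x̄_3 = 19896.94 / 821 = 24.2350... → 24.24.

24.24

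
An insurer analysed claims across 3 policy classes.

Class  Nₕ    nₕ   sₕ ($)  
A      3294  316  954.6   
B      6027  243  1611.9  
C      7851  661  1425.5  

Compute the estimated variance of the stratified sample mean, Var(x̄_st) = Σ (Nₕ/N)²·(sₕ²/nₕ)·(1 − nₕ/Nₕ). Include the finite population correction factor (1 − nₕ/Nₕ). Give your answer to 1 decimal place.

1948.5

N = 17172. Term for each stratum: Wₕ²sₕ²/nₕ·(1−nₕ/Nₕ).
Var(x̄_st) = 95.9317 + 1264.0307 + 588.4981 = 1948.4606 → 1948.5.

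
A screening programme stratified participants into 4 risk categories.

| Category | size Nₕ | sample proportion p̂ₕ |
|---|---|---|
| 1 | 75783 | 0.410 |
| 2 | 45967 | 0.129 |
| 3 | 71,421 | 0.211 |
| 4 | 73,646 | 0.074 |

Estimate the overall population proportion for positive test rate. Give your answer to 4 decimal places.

Wₕ = Nₕ/N with N = 266817: 0.2840, 0.1723, 0.2677, 0.2760.
p̂_st = 0.2840·0.410 + 0.1723·0.129 + 0.2677·0.211 + 0.2760·0.074 ≈ 0.215580... → 0.2156.

0.2156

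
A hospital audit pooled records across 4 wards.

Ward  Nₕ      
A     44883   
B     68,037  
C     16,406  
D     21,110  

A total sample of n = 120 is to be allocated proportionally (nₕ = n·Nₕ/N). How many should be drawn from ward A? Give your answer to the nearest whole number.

36

Share of ward A = 44883/150436 = 0.29835.
Allocate 120 × 0.29835 = 35.802... → 36.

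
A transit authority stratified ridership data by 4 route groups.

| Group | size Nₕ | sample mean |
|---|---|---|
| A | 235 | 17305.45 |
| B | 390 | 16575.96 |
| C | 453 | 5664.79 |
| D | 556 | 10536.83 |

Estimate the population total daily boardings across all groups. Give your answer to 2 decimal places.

18956032.50

Estimate total by summing Nₕ·x̄ₕ over strata.
235·17305.45 + 390·16575.96 + 453·5664.79 + 556·10536.83 = 4066780.75 + 6464624.4 + 2566149.87 + 5858477.48 = 18956032.50.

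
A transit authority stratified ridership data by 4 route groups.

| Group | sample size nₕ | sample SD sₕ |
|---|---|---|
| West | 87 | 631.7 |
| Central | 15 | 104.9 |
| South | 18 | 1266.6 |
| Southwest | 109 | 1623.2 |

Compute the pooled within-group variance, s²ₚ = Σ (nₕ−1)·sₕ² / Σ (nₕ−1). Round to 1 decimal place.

Degrees of freedom: 86 + 14 + 17 + 108 = 225.
Σ(nₕ−1)sₕ² = 86·399044.89 + 14·11004.01 + 17·1604275.56 + 108·2634778.24 = 346300651.12.
s²ₚ = 346300651.12 / 225 = 1539114.005... → 1539114.0.

1539114.0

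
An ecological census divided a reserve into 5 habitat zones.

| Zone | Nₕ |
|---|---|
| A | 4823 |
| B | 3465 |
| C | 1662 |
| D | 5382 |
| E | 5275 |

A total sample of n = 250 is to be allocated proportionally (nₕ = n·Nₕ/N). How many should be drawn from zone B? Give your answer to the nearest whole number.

42

N = 4823 + 3465 + 1662 + 5382 + 5275 = 20607.
n_B = 250·3465/20607 = 42.037... → 42.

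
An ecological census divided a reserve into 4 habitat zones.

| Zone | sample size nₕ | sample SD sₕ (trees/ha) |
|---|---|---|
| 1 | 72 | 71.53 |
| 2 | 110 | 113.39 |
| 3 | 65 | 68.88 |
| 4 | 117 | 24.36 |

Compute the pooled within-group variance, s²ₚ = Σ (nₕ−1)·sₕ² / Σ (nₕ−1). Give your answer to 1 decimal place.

Degrees of freedom: 71 + 109 + 64 + 116 = 360.
Σ(nₕ−1)sₕ² = 71·5116.5409 + 109·12857.2921 + 64·4744.4544 + 116·593.4096 = 2137199.838.
s²ₚ = 2137199.838 / 360 = 5936.666... → 5936.7.

5936.7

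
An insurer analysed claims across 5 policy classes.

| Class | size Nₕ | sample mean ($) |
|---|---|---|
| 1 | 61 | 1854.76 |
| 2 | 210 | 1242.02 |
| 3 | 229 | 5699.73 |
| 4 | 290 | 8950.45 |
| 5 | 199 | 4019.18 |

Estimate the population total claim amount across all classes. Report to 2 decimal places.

5074650.05

1: 61·1854.76 = 113140.36
2: 210·1242.02 = 260824.2
3: 229·5699.73 = 1305238.17
4: 290·8950.45 = 2595630.5
5: 199·4019.18 = 799816.82
τ̂ = Σ Nₕx̄ₕ = 5074650.05.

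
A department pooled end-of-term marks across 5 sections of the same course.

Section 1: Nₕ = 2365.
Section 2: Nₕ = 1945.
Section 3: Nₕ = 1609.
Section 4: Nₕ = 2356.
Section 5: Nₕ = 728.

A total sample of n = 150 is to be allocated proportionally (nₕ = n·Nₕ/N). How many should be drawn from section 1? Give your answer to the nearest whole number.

39

Share of section 1 = 2365/9003 = 0.26269.
Allocate 150 × 0.26269 = 39.404... → 39.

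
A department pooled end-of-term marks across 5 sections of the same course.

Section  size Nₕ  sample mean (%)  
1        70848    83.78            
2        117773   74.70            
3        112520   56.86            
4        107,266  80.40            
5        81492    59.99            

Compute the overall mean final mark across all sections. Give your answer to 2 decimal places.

N = 489899; weights Wₕ = Nₕ/N = (0.1446, 0.2404, 0.2297, 0.2190, 0.1663).
x̄_st = Σ Wₕ·x̄ₕ = 0.1446·83.78 + 0.2404·74.70 + 0.2297·56.86 + 0.2190·80.40 + 0.1663·59.99 ≈ 70.7168...
→ 70.72.

70.72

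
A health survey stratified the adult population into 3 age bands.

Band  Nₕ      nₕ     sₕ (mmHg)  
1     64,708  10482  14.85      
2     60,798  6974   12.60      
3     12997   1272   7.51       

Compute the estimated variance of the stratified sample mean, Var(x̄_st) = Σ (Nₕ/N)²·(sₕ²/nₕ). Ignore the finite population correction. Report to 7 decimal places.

0.0093690

N = 138503. Term for each stratum: Wₕ²sₕ²/nₕ.
Var(x̄_st) = 0.0045920472 + 0.0043865125 + 0.0003904457 = 0.0093690054 → 0.0093690.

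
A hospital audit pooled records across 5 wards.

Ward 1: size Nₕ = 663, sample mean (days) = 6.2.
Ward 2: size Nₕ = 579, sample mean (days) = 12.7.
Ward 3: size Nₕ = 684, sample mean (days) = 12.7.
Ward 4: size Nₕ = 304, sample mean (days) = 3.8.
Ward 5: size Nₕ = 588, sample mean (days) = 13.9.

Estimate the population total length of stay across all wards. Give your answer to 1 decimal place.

29479.1

Population total = Σ Nₕ·x̄ₕ (each stratum's size times its mean).
663·6.2 + 579·12.7 + 684·12.7 + 304·3.8 + 588·13.9 = 4110.6 + 7353.3 + 8686.8 + 1155.2 + 8173.2 = 29479.1.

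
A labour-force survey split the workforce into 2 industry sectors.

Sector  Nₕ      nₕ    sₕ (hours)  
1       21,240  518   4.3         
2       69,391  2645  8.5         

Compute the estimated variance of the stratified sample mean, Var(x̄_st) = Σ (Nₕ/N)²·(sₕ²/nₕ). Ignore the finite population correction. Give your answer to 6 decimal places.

0.017973

N = 90631; Wₕ = Nₕ/N.
sector 1: (21240/90631)²·4.3²/518 = 0.001960481
sector 2: (69391/90631)²·8.5²/2645 = 0.016012713
Sum = 0.017973194 → 0.017973.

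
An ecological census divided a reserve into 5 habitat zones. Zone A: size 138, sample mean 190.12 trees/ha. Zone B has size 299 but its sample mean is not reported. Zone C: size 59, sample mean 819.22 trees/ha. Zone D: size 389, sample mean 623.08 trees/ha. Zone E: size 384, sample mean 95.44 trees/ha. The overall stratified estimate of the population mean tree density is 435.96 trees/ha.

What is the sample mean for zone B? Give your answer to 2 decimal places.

N = 138 + 299 + 59 + 389 + 384 = 1269.
Overall total = μ·N = 435.96·1269 = 553233.24.
Subtract the known strata: 138·190.12 + 59·819.22 + 389·623.08 + 384·95.44 = 353597.62.
Remaining total for zone B: 553233.24 − 353597.62 = 199635.62.
Divide by its size: 199635.62 / 299 = 667.6777... → 667.68.

667.68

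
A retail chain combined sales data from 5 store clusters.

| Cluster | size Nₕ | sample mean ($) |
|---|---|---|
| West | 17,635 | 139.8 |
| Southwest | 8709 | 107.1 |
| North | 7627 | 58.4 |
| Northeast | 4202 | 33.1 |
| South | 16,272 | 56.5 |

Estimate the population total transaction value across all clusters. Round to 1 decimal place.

4901977.9

West: 17635·139.8 = 2465373
Southwest: 8709·107.1 = 932733.9
North: 7627·58.4 = 445416.8
Northeast: 4202·33.1 = 139086.2
South: 16272·56.5 = 919368
τ̂ = Σ Nₕx̄ₕ = 4901977.9.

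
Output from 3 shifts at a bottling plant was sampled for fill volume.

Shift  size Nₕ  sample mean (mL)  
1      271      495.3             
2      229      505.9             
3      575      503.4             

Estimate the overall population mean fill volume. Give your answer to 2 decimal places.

501.89

N = 271 + 229 + 575 = 1075.
Weight each subgroup mean by Nₕ/N and sum.
Σ Nₕx̄ₕ = 271·495.3 + 229·505.9 + 575·503.4 = 134226.3 + 115851.1 + 289455 = 539532.4.
Divide by N: 539532.4 / 1075 = 501.8906... → 501.89.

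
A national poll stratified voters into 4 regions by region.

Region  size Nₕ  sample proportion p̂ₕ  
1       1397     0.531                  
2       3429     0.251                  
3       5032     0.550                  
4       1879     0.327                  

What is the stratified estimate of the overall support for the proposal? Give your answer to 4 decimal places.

Wₕ = Nₕ/N with N = 11737: 0.1190, 0.2922, 0.4287, 0.1601.
p̂_st = 0.1190·0.531 + 0.2922·0.251 + 0.4287·0.550 + 0.1601·0.327 ≈ 0.424684... → 0.4247.

0.4247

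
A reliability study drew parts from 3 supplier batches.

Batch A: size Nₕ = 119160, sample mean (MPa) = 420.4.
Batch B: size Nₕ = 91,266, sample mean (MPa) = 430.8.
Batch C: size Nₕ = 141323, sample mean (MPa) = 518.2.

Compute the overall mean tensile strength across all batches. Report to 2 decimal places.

462.39

x̄_st = (Σ Nₕx̄ₕ) / (Σ Nₕ) = (119160·420.4 + 91266·430.8 + 141323·518.2) / 351749
= 162645835.4 / 351749 = 462.3917... → 462.39.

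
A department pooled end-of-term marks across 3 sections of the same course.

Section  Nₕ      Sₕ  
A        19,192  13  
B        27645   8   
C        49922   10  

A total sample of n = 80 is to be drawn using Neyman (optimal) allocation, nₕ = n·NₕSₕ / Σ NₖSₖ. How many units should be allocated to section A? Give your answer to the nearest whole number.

Σ NₕSₕ = 19192·13 + 27645·8 + 49922·10 = 969876.
Share for A: 249496/969876 = 0.25725.
n_A = 80 × 0.25725 = 20.580... → 21.

21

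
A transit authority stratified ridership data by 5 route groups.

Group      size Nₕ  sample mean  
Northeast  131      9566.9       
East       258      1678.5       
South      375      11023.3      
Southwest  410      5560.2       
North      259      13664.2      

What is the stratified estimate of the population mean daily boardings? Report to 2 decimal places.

8121.96

N = 131 + 258 + 375 + 410 + 259 = 1433.
Overall mean = Σ (Nₕ/N)·x̄ₕ — weight by population share, not a simple average.
Σ Nₕx̄ₕ = 131·9566.9 + 258·1678.5 + 375·11023.3 + 410·5560.2 + 259·13664.2 = 1253263.9 + 433053 + 4133737.5 + 2279682 + 3539027.8 = 11638764.2.
Divide by N: 11638764.2 / 1433 = 8121.9569... → 8121.96.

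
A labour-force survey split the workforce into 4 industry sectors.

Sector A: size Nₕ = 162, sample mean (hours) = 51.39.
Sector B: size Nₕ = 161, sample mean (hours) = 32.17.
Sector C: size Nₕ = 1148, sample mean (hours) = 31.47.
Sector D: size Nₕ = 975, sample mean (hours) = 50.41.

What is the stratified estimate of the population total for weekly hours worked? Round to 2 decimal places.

Population total = Σ Nₕ·x̄ₕ (each stratum's size times its mean).
162·51.39 + 161·32.17 + 1148·31.47 + 975·50.41 = 8325.18 + 5179.37 + 36127.56 + 49149.75 = 98781.86.

98781.86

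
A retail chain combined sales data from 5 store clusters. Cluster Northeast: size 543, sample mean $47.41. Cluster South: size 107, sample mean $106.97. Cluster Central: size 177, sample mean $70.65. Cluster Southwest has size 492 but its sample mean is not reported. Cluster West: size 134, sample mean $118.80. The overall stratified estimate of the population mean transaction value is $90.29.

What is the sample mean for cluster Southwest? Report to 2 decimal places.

133.29

N = 543 + 107 + 177 + 492 + 134 = 1453.
Overall total = μ·N = 90.29·1453 = 131191.37.
Subtract the known strata: 543·47.41 + 107·106.97 + 177·70.65 + 134·118.80 = 65613.67.
Remaining total for cluster Southwest: 131191.37 − 65613.67 = 65577.7.
Divide by its size: 65577.7 / 492 = 133.2880... → 133.29.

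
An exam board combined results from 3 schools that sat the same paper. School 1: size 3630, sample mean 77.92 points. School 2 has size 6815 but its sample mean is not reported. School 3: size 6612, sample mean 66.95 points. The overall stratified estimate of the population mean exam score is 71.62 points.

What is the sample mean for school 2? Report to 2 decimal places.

N = 3630 + 6815 + 6612 = 17057.
Overall total = μ·N = 71.62·17057 = 1221622.34.
Subtract the known strata: 3630·77.92 + 6612·66.95 = 725523.
Remaining total for school 2: 1221622.34 − 725523 = 496099.34.
Divide by its size: 496099.34 / 6815 = 72.7952... → 72.80.

72.80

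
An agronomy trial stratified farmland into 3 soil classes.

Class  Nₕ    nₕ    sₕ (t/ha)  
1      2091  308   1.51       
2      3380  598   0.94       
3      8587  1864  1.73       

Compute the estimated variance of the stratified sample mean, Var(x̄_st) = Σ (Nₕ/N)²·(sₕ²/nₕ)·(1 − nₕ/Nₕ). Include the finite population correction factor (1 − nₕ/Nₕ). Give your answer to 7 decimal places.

N = 14058. Term for each stratum: Wₕ²sₕ²/nₕ·(1−nₕ/Nₕ).
Var(x̄_st) = 0.0001396566 + 0.0000703042 + 0.0004690334 = 0.0006789942 → 0.0006790.

0.0006790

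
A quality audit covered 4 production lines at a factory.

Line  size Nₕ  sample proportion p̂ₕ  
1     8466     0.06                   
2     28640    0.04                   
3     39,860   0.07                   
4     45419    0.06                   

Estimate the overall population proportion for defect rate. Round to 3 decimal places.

Wₕ = Nₕ/N with N = 122385: 0.0692, 0.2340, 0.3257, 0.3711.
p̂_st = 0.0692·0.06 + 0.2340·0.04 + 0.3257·0.07 + 0.3711·0.06 ≈ 0.05858... → 0.059.

0.059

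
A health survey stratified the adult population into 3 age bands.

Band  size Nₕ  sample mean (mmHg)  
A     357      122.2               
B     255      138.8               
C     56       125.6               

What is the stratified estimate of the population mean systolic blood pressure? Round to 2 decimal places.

x̄_st = (Σ Nₕx̄ₕ) / (Σ Nₕ) = (357·122.2 + 255·138.8 + 56·125.6) / 668
= 86053 / 668 = 128.8219... → 128.82.

128.82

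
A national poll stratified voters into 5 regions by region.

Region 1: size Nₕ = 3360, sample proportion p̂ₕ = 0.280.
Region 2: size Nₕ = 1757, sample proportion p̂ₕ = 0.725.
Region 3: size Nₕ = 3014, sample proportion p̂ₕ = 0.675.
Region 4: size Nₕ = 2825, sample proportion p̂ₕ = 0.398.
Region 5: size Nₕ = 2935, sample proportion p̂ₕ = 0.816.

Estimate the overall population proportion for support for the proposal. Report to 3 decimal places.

0.559

N = 3360 + 1757 + 3014 + 2825 + 2935 = 13891.
Overall proportion = Σ (Nₕ/N)·p̂ₕ.
Σ Nₕp̂ₕ = 940.8 + 1273.825 + 2034.45 + 1124.35 + 2394.96 = 7768.385.
7768.385 / 13891 = 0.55924... → 0.559.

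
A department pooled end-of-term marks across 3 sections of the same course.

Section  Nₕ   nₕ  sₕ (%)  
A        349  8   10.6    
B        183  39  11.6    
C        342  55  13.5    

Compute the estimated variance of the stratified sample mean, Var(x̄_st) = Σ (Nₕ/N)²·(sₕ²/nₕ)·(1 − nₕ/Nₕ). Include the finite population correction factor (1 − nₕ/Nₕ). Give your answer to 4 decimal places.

2.7330

N = 874; Wₕ = Nₕ/N.
section A: (349/874)²·10.6²/8·(1 − 8/349) = 2.1881580
section B: (183/874)²·11.6²/39·(1 − 39/183) = 0.1190261
section C: (342/874)²·13.5²/55·(1 − 55/342) = 0.4257846
Sum = 2.7329687 → 2.7330.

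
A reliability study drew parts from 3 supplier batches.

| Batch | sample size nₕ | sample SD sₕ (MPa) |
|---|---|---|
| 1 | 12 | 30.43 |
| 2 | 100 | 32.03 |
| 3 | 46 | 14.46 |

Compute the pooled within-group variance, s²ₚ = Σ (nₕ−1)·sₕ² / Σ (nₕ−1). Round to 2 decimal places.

781.68

Degrees of freedom: 11 + 99 + 45 = 155.
Σ(nₕ−1)sₕ² = 11·925.9849 + 99·1025.9209 + 45·209.0916 = 121161.125.
s²ₚ = 121161.125 / 155 = 781.6847... → 781.68.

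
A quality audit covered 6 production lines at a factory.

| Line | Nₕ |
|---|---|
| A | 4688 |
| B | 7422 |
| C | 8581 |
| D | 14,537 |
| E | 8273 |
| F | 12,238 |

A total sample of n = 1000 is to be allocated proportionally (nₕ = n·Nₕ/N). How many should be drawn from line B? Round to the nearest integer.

133

N = 4688 + 7422 + 8581 + 14537 + 8273 + 12238 = 55739.
n_B = 1000·7422/55739 = 133.156... → 133.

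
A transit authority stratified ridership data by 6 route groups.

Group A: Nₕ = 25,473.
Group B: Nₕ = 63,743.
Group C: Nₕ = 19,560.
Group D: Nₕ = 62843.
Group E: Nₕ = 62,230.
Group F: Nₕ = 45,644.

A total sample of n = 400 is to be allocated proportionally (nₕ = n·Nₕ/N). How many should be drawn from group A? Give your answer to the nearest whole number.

36

N = 25473 + 63743 + 19560 + 62843 + 62230 + 45644 = 279493.
n_A = 400·25473/279493 = 36.456... → 36.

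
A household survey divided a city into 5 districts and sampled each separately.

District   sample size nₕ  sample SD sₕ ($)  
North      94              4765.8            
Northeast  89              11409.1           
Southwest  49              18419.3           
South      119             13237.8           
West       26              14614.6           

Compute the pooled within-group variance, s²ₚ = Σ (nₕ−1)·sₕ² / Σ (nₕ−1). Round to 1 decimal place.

150188001.2

Degrees of freedom: 93 + 88 + 48 + 118 + 25 = 372.
Σ(nₕ−1)sₕ² = 93·22712849.64 + 88·130167562.81 + 48·339270612.49 + 118·175239348.84 + 25·213586533.16 = 55869936435.44.
s²ₚ = 55869936435.44 / 372 = 150188001.171... → 150188001.2.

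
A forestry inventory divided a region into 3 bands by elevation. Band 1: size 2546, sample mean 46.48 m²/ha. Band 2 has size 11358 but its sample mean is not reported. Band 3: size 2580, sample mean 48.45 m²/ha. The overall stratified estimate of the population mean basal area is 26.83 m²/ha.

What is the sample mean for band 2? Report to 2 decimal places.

N = 2546 + 11358 + 2580 = 16484.
Overall total = μ·N = 26.83·16484 = 442265.72.
Subtract the known strata: 2546·46.48 + 2580·48.45 = 243339.08.
Remaining total for band 2: 442265.72 − 243339.08 = 198926.64.
Divide by its size: 198926.64 / 11358 = 17.5142... → 17.51.

17.51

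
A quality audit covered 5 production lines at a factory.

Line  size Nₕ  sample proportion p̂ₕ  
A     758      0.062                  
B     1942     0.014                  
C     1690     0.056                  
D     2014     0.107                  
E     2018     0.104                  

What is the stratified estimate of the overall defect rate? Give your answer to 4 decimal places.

0.0706

Wₕ = Nₕ/N with N = 8422: 0.0900, 0.2306, 0.2007, 0.2391, 0.2396.
p̂_st = 0.0900·0.062 + 0.2306·0.014 + 0.2007·0.056 + 0.2391·0.107 + 0.2396·0.104 ≈ 0.070553... → 0.0706.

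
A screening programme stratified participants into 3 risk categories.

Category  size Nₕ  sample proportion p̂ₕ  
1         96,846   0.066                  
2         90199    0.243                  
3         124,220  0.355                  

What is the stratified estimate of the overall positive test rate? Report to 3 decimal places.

0.233

N = 96846 + 90199 + 124220 = 311265.
Overall proportion = Σ (Nₕ/N)·p̂ₕ.
Σ Nₕp̂ₕ = 6391.836 + 21918.357 + 44098.1 = 72408.293.
72408.293 / 311265 = 0.23263... → 0.233.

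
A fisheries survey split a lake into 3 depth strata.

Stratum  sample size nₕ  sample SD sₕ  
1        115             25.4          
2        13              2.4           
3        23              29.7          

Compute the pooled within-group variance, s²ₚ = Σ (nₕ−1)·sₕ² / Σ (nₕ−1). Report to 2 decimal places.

628.54

Degrees of freedom: 114 + 12 + 22 = 148.
Σ(nₕ−1)sₕ² = 114·645.16 + 12·5.76 + 22·882.09 = 93023.34.
s²ₚ = 93023.34 / 148 = 628.5361... → 628.54.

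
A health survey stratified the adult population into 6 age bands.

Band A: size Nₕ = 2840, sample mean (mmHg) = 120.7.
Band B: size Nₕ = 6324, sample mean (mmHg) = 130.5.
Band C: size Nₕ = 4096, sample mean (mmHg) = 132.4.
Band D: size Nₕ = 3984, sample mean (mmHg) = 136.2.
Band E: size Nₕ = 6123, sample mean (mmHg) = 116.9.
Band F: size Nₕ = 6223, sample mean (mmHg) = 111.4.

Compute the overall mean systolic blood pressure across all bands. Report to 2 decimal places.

123.76

N = 2840 + 6324 + 4096 + 3984 + 6123 + 6223 = 29590.
Overall mean = Σ (Nₕ/N)·x̄ₕ — weight by population share, not a simple average.
Σ Nₕx̄ₕ = 2840·120.7 + 6324·130.5 + 4096·132.4 + 3984·136.2 + 6123·116.9 + 6223·111.4 = 342788 + 825282 + 542310.4 + 542620.8 + 715778.7 + 693242.2 = 3662022.1.
Divide by N: 3662022.1 / 29590 = 123.7588... → 123.76.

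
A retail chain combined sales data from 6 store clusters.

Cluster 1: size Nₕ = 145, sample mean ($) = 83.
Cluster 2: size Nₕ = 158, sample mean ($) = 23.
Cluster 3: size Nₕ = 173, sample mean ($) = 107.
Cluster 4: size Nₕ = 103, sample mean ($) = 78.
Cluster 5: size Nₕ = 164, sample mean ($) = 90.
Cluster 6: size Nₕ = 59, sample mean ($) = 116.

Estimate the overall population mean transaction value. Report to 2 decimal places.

79.57

N = 145 + 158 + 173 + 103 + 164 + 59 = 802.
The stratified mean weights each stratum mean by its population share Nₕ/N.
Σ Nₕx̄ₕ = 145·83 + 158·23 + 173·107 + 103·78 + 164·90 + 59·116 = 12035 + 3634 + 18511 + 8034 + 14760 + 6844 = 63818.
Divide by N: 63818 / 802 = 79.5736... → 79.57.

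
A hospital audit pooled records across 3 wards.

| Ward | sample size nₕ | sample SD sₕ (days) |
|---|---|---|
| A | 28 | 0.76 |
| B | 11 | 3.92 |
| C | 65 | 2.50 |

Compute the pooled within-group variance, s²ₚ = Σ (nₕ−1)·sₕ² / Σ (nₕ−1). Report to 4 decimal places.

Degrees of freedom: 27 + 10 + 64 = 101.
Σ(nₕ−1)sₕ² = 27·0.5776 + 10·15.3664 + 64·6.25 = 569.2592.
s²ₚ = 569.2592 / 101 = 5.636230... → 5.6362.

5.6362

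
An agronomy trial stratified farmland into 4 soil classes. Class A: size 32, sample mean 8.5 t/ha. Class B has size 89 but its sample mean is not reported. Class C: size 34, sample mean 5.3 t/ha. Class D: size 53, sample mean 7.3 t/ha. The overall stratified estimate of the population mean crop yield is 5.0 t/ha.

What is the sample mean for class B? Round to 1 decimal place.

N = 32 + 89 + 34 + 53 = 208.
Overall total = μ·N = 5.0·208 = 1040.
Subtract the known strata: 32·8.5 + 34·5.3 + 53·7.3 = 839.1.
Remaining total for class B: 1040 − 839.1 = 200.9.
Divide by its size: 200.9 / 89 = 2.257... → 2.3.

2.3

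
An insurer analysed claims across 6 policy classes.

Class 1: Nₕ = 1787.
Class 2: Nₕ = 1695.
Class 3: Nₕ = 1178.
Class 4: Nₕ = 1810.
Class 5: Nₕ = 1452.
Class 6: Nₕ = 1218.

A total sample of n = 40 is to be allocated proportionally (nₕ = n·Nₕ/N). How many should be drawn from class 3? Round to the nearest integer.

5

Share of class 3 = 1178/9140 = 0.12888.
Allocate 40 × 0.12888 = 5.155... → 5.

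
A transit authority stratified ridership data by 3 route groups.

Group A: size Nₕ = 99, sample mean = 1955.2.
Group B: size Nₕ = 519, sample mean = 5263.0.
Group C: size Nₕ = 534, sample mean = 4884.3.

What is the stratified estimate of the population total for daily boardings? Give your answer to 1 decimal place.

5533278.0

A: 99·1955.2 = 193564.8
B: 519·5263.0 = 2731497
C: 534·4884.3 = 2608216.2
τ̂ = Σ Nₕx̄ₕ = 5533278.0.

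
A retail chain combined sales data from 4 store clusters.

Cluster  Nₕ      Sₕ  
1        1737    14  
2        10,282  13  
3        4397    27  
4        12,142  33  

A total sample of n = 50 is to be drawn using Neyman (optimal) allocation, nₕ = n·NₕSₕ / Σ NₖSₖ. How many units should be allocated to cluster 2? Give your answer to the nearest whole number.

10

Σ NₕSₕ = 1737·14 + 10282·13 + 4397·27 + 12142·33 = 677389.
Share for 2: 133666/677389 = 0.19733.
n_2 = 50 × 0.19733 = 9.866... → 10.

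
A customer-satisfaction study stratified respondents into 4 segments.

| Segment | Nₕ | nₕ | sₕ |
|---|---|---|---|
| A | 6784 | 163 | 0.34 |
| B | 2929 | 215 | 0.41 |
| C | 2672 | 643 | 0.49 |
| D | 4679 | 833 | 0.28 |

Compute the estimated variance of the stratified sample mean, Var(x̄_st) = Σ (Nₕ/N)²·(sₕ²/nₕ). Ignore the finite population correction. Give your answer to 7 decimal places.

N = 17064. Term for each stratum: Wₕ²sₕ²/nₕ.
Var(x̄_st) = 0.0001120934 + 0.0000230360 + 0.0000091557 + 0.0000070765 = 0.0001513616 → 0.0001514.

0.0001514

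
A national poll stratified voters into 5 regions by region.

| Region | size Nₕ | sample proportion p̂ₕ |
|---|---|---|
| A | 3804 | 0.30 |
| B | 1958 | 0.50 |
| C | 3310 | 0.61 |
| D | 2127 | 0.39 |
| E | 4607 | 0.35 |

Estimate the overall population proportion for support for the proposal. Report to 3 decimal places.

0.416

N = 3804 + 1958 + 3310 + 2127 + 4607 = 15806.
Overall proportion = Σ (Nₕ/N)·p̂ₕ.
Σ Nₕp̂ₕ = 1141.2 + 979 + 2019.1 + 829.53 + 1612.45 = 6581.28.
6581.28 / 15806 = 0.41638... → 0.416.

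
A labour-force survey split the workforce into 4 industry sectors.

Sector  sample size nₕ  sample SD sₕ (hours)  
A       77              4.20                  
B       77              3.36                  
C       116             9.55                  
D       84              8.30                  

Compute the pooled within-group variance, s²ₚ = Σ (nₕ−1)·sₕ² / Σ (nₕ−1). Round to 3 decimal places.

A: (77−1)·4.20² = 76·17.64 = 1340.64
B: (77−1)·3.36² = 76·11.2896 = 858.0096
C: (116−1)·9.55² = 115·91.2025 = 10488.2875
D: (84−1)·8.30² = 83·68.89 = 5717.87
Numerator = 18404.8071; denominator = Σ(nₕ−1) = 350.
s²ₚ = 18404.8071/350 = 52.58516... → 52.585.

52.585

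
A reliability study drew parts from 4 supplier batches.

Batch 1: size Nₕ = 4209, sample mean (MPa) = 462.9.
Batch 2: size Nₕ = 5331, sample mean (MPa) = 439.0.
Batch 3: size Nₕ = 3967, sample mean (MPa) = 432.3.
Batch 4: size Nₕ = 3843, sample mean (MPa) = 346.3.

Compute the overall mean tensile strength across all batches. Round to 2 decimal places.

422.73

x̄_st = (Σ Nₕx̄ₕ) / (Σ Nₕ) = (4209·462.9 + 5331·439.0 + 3967·432.3 + 3843·346.3) / 17350
= 7334420.1 / 17350 = 422.7331... → 422.73.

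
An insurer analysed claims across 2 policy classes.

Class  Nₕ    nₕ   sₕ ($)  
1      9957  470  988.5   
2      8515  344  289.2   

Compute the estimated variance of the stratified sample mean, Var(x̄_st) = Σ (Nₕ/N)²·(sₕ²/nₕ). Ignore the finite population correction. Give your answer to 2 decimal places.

N = 18472; Wₕ = Nₕ/N.
class 1: (9957/18472)²·988.5²/470 = 604.06638
class 2: (8515/18472)²·289.2²/344 = 51.66300
Sum = 655.72938 → 655.73.

655.73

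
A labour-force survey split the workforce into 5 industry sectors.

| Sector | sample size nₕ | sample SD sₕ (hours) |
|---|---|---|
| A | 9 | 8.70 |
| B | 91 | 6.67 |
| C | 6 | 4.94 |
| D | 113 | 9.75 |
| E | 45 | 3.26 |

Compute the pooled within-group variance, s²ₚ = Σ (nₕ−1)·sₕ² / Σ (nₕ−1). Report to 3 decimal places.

61.182

A: (9−1)·8.70² = 8·75.69 = 605.52
B: (91−1)·6.67² = 90·44.4889 = 4004.001
C: (6−1)·4.94² = 5·24.4036 = 122.018
D: (113−1)·9.75² = 112·95.0625 = 10647
E: (45−1)·3.26² = 44·10.6276 = 467.6144
Numerator = 15846.1534; denominator = Σ(nₕ−1) = 259.
s²ₚ = 15846.1534/259 = 61.18206... → 61.182.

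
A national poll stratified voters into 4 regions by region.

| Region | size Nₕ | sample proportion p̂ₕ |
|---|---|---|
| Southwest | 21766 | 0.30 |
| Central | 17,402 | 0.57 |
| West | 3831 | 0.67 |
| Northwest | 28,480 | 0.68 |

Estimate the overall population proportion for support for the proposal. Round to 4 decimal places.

N = 21766 + 17402 + 3831 + 28480 = 71479.
Overall proportion = Σ (Nₕ/N)·p̂ₕ.
Σ Nₕp̂ₕ = 6529.8 + 9919.14 + 2566.77 + 19366.4 = 38382.11.
38382.11 / 71479 = 0.536970... → 0.5370.

0.5370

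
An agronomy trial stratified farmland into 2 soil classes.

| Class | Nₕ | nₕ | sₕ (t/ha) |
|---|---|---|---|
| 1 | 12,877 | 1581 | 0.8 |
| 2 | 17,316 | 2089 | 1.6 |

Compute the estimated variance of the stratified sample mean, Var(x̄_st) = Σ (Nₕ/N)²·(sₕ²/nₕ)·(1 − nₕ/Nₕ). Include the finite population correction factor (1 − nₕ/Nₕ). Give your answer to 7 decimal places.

0.0004190

N = 30193; Wₕ = Nₕ/N.
class 1: (12877/30193)²·0.8²/1581·(1 − 1581/12877) = 0.0000645914
class 2: (17316/30193)²·1.6²/2089·(1 − 2089/17316) = 0.0003544467
Sum = 0.0004190381 → 0.0004190.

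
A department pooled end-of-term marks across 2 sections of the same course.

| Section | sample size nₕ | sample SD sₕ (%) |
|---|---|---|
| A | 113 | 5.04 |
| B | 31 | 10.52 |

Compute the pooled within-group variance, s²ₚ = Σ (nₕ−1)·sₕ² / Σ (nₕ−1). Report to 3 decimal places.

Degrees of freedom: 112 + 30 = 142.
Σ(nₕ−1)sₕ² = 112·25.4016 + 30·110.6704 = 6165.0912.
s²ₚ = 6165.0912 / 142 = 43.41614... → 43.416.

43.416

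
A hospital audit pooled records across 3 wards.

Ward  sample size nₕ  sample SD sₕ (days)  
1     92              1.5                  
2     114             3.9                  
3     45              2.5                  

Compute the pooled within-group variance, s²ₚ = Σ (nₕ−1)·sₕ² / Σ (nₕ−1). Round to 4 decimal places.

8.8648

1: (92−1)·1.5² = 91·2.25 = 204.75
2: (114−1)·3.9² = 113·15.21 = 1718.73
3: (45−1)·2.5² = 44·6.25 = 275
Numerator = 2198.48; denominator = Σ(nₕ−1) = 248.
s²ₚ = 2198.48/248 = 8.864839... → 8.8648.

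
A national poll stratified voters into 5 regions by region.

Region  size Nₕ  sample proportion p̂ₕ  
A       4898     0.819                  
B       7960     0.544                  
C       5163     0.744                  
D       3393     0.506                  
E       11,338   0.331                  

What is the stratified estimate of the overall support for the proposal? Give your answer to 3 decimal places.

N = 4898 + 7960 + 5163 + 3393 + 11338 = 32752.
Overall proportion = Σ (Nₕ/N)·p̂ₕ.
Σ Nₕp̂ₕ = 4011.462 + 4330.24 + 3841.272 + 1716.858 + 3752.878 = 17652.71.
17652.71 / 32752 = 0.53898... → 0.539.

0.539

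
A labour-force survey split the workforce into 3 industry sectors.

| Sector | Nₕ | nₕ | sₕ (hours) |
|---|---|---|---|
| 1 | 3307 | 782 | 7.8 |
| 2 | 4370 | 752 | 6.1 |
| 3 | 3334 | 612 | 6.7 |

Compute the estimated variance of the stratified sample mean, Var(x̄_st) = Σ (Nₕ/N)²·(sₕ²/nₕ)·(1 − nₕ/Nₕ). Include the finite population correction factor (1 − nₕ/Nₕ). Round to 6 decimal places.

N = 11011. Term for each stratum: Wₕ²sₕ²/nₕ·(1−nₕ/Nₕ).
Var(x̄_st) = 0.005358269 + 0.006452653 + 0.005490329 = 0.017301251 → 0.017301.

0.017301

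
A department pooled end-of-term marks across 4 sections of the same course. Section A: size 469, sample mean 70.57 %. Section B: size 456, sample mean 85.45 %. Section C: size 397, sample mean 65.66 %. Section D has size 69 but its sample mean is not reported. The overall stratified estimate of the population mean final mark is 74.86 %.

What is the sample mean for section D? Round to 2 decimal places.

86.97

Σ Nₕx̄ₕ = N·μ, so 69·x̄_D = 1391·74.86 − (469·70.57 + 456·85.45 + 397·65.66).
= 104130.26 − 98129.55 = 6000.71.
x̄_D = 6000.71 / 69 = 86.9668... → 86.97.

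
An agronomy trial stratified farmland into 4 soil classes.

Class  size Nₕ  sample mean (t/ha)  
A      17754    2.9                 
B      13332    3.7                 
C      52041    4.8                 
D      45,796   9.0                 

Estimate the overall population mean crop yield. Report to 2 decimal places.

N = 17754 + 13332 + 52041 + 45796 = 128923.
Weight each subgroup mean by Nₕ/N and sum.
Σ Nₕx̄ₕ = 17754·2.9 + 13332·3.7 + 52041·4.8 + 45796·9.0 = 51486.6 + 49328.4 + 249796.8 + 412164 = 762775.8.
Divide by N: 762775.8 / 128923 = 5.9165... → 5.92.

5.92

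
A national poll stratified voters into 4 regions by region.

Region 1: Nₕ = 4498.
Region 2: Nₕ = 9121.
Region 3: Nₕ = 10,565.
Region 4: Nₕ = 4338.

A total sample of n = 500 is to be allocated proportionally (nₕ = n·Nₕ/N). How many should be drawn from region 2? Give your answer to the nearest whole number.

Share of region 2 = 9121/28522 = 0.31979.
Allocate 500 × 0.31979 = 159.894... → 160.

160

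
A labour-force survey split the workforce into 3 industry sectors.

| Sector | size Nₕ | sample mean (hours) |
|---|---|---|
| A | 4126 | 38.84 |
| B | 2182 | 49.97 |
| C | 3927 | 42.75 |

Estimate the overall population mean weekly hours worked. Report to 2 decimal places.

N = 10235; weights Wₕ = Nₕ/N = (0.4031, 0.2132, 0.3837).
x̄_st = Σ Wₕ·x̄ₕ = 0.4031·38.84 + 0.2132·49.97 + 0.3837·42.75 ≈ 42.7130...
→ 42.71.

42.71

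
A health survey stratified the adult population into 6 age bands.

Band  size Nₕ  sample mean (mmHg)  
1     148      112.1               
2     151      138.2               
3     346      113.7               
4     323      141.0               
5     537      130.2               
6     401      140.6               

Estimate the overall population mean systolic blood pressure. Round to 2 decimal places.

130.45

N = 1906; weights Wₕ = Nₕ/N = (0.0776, 0.0792, 0.1815, 0.1695, 0.2817, 0.2104).
x̄_st = Σ Wₕ·x̄ₕ = 0.0776·112.1 + 0.0792·138.2 + 0.1815·113.7 + 0.1695·141.0 + 0.2817·130.2 + 0.2104·140.6 ≈ 130.4513...
→ 130.45.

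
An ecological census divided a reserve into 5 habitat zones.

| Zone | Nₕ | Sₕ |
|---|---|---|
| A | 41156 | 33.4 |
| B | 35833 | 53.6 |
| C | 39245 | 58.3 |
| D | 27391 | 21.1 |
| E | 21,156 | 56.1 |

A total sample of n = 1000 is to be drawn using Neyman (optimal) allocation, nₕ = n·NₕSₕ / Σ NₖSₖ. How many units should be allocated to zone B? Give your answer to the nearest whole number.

261

Σ NₕSₕ = 41156·33.4 + 35833·53.6 + 39245·58.3 + 27391·21.1 + 21156·56.1 = 7348044.4.
Share for B: 1920648.8/7348044.4 = 0.26138.
n_B = 1000 × 0.26138 = 261.382... → 261.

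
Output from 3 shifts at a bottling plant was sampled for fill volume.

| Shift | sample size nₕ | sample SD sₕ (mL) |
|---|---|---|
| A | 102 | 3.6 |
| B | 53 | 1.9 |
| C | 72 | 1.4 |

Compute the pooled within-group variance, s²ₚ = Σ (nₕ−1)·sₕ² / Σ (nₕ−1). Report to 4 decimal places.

A: (102−1)·3.6² = 101·12.96 = 1308.96
B: (53−1)·1.9² = 52·3.61 = 187.72
C: (72−1)·1.4² = 71·1.96 = 139.16
Numerator = 1635.84; denominator = Σ(nₕ−1) = 224.
s²ₚ = 1635.84/224 = 7.302857... → 7.3029.

7.3029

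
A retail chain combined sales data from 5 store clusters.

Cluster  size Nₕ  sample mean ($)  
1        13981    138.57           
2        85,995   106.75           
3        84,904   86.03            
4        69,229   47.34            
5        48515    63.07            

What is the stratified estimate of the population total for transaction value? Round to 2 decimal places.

Population total = Σ Nₕ·x̄ₕ (each stratum's size times its mean).
13981·138.57 + 85995·106.75 + 84904·86.03 + 69229·47.34 + 48515·63.07 = 1937347.17 + 9179966.25 + 7304291.12 + 3277300.86 + 3059841.05 = 24758746.45.

24758746.45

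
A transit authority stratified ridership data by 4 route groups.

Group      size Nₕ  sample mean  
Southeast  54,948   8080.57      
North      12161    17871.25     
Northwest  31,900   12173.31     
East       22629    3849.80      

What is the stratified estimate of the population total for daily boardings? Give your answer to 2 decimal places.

Southeast: 54948·8080.57 = 444011160.36
North: 12161·17871.25 = 217332271.25
Northwest: 31900·12173.31 = 388328589
East: 22629·3849.80 = 87117124.2
τ̂ = Σ Nₕx̄ₕ = 1136789144.81.

1136789144.81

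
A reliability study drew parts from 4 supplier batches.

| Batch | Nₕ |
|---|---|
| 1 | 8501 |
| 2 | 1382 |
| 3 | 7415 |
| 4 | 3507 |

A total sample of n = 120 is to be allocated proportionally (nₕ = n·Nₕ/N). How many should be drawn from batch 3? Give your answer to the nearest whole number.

43

N = 8501 + 1382 + 7415 + 3507 = 20805.
n_3 = 120·7415/20805 = 42.769... → 43.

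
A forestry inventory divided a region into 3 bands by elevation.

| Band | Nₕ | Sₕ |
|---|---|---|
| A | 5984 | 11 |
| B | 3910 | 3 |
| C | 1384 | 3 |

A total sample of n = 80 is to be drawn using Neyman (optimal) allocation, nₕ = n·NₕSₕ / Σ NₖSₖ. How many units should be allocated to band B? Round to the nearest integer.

11

A: NₕSₕ = 5984·11 = 65824
B: NₕSₕ = 3910·3 = 11730
C: NₕSₕ = 1384·3 = 4152
Σ NₕSₕ = 81706.
n_B = 80·11730/81706 = 11.485... → 11.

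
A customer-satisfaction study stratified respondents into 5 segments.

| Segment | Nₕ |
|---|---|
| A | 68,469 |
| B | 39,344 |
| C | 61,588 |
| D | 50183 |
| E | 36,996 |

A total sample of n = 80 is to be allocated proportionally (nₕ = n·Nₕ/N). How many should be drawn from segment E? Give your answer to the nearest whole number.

Share of segment E = 36996/256580 = 0.14419.
Allocate 80 × 0.14419 = 11.535... → 12.

12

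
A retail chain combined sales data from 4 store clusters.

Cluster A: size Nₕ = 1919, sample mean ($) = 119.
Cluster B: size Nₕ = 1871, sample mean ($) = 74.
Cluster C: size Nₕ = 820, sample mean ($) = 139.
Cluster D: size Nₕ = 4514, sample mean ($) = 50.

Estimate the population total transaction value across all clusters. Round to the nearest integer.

706495

A: 1919·119 = 228361
B: 1871·74 = 138454
C: 820·139 = 113980
D: 4514·50 = 225700
τ̂ = Σ Nₕx̄ₕ = 706495.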